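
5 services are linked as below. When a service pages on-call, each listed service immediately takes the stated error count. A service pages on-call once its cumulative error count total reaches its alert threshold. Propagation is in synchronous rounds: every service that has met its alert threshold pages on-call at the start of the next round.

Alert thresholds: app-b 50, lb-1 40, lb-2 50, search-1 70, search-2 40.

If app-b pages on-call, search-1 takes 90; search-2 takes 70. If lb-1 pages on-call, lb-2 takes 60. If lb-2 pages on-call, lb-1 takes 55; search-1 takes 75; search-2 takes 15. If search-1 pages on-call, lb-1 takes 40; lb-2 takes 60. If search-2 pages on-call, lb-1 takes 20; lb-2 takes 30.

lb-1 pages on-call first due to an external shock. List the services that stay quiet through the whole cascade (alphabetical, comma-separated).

app-b, search-2

Round 1 — lb-1 pages on-call (initial).
  lb-2: +60 → 60 ≥ 50
Round 2 — lb-2 pages on-call.
  search-1: +75 → 75 ≥ 70
  search-2: +15 → 15 < 40
Round 3 — search-1 pages on-call.
No further pages.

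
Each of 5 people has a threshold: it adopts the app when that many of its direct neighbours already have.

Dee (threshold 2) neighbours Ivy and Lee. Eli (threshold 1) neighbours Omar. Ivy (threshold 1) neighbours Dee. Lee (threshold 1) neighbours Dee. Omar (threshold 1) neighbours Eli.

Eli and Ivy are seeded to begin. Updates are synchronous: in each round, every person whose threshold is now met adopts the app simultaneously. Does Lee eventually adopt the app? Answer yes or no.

no

Round 1 — Eli, Ivy adopt the app (initial).
Round 2 — checking thresholds:
  Dee: 1 of 2 neighbours < 2, holds.
  Omar: 1 of 1 neighbours ≥ 1, adopts the app.
Round 3 — no new adoptions; cascade stops.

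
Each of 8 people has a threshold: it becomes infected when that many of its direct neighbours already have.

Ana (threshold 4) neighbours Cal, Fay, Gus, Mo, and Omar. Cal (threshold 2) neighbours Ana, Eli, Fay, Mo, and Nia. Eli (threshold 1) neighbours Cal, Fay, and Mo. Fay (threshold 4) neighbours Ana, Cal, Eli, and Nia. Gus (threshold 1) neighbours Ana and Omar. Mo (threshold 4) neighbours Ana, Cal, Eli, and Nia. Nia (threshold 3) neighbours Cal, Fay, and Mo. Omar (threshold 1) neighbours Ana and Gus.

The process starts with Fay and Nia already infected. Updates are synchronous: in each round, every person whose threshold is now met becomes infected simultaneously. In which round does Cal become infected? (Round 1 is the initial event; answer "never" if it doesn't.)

Round 1 — Fay, Nia become infected (initial).
Round 2 — checking thresholds:
  Ana: 1 of 5 neighbours < 4, holds.
  Cal: 2 of 5 neighbours ≥ 2, becomes infected.
  Eli: 1 of 3 neighbours ≥ 1, becomes infected.
  Mo: 1 of 4 neighbours < 4, holds.
Round 3 — no new infections; cascade stops.

2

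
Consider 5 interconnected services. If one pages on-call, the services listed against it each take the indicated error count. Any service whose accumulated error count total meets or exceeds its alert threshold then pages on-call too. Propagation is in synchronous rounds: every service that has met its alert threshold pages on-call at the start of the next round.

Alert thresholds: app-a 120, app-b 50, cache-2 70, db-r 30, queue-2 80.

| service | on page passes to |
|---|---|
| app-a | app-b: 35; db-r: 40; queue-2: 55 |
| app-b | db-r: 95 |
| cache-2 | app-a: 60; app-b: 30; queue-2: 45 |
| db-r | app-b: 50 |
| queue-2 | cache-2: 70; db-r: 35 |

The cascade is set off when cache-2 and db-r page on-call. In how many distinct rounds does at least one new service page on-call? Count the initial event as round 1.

Round 1 — cache-2, db-r page on-call (initial).
  app-a: +60 → 60 < 120
  app-b: +30+50 → 80 ≥ 50
  queue-2: +45 → 45 < 80
Round 2 — app-b pages on-call.
No further pages.

2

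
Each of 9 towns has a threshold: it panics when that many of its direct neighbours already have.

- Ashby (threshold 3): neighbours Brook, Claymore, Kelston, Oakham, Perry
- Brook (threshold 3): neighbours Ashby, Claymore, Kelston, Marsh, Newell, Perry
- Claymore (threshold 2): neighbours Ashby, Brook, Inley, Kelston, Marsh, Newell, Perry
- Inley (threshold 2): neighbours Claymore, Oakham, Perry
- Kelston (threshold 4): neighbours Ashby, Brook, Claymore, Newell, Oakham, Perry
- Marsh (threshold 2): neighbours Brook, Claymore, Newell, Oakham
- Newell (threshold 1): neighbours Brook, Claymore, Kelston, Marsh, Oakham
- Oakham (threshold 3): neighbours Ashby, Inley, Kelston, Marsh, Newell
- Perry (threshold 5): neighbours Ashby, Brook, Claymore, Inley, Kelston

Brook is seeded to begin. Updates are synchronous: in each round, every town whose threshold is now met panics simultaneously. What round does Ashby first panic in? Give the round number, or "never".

Round 1 — Brook panics (initial).
Round 2 — checking thresholds:
  Ashby: 1 of 5 neighbours < 3, holds.
  Claymore: 1 of 7 neighbours < 2, holds.
  Kelston: 1 of 6 neighbours < 4, holds.
  Marsh: 1 of 4 neighbours < 2, holds.
  Newell: 1 of 5 neighbours ≥ 1, panics.
  Perry: 1 of 5 neighbours < 5, holds.
Round 3 — checking thresholds:
  Ashby: 1 of 5 neighbours < 3, holds.
  Claymore: 2 of 7 neighbours ≥ 2, panics.
  Kelston: 2 of 6 neighbours < 4, holds.
  Marsh: 2 of 4 neighbours ≥ 2, panics.
  Oakham: 1 of 5 neighbours < 3, holds.
  Perry: 1 of 5 neighbours < 5, holds.
Round 4 — no new panics; cascade stops.

never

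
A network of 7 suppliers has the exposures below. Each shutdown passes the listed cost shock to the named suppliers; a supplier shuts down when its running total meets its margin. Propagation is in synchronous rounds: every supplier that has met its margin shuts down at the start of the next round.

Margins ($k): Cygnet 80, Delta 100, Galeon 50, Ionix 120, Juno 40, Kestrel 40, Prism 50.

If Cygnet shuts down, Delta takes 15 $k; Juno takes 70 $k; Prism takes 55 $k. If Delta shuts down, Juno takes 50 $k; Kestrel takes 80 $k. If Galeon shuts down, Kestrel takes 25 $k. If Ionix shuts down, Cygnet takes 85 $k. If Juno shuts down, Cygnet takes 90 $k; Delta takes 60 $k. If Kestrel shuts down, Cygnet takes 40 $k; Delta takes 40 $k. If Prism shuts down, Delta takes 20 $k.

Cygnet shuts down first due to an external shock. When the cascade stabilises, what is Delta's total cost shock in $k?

Round 1 — Cygnet shuts down (initial).
  Delta: +15 → 15 < 100
  Juno: +70 → 70 ≥ 40
  Prism: +55 → 55 ≥ 50
Round 2 — Juno, Prism shut down.
  Delta: +60+20 → 95 < 100
No further shutdowns.

95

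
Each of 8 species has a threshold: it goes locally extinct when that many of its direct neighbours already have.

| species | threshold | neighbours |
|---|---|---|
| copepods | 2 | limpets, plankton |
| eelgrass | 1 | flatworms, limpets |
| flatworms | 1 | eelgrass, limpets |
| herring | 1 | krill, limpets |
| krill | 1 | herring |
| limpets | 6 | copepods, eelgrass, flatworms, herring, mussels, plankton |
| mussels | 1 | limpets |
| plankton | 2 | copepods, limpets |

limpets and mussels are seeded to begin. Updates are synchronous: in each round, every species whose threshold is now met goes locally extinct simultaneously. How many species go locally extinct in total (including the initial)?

Round 1 — limpets, mussels go locally extinct (initial).
Round 2 — checking thresholds:
  copepods: 1 of 2 neighbours < 2, holds.
  eelgrass: 1 of 2 neighbours ≥ 1, goes locally extinct.
  flatworms: 1 of 2 neighbours ≥ 1, goes locally extinct.
  herring: 1 of 2 neighbours ≥ 1, goes locally extinct.
  plankton: 1 of 2 neighbours < 2, holds.
Round 3 — checking thresholds:
  copepods: 1 of 2 neighbours < 2, holds.
  krill: 1 of 1 neighbours ≥ 1, goes locally extinct.
  plankton: 1 of 2 neighbours < 2, holds.
Round 4 — no new extinctions; cascade stops.

6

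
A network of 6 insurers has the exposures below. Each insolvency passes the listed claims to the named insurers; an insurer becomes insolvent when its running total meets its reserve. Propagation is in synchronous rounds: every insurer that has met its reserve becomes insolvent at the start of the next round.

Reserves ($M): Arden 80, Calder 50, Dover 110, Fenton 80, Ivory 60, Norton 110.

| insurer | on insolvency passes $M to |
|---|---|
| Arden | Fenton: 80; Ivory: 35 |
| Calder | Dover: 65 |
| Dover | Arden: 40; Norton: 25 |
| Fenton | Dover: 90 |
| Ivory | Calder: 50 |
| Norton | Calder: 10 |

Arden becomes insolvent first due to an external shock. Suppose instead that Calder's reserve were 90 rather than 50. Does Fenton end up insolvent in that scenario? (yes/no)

yes

With Calder's reserve at 90:
Round 1 — Arden becomes insolvent (initial).
  Fenton: +80 → 80 ≥ 80
  Ivory: +35 → 35 < 60
Round 2 — Fenton becomes insolvent.
  Dover: +90 → 90 < 110
No further insolvencies.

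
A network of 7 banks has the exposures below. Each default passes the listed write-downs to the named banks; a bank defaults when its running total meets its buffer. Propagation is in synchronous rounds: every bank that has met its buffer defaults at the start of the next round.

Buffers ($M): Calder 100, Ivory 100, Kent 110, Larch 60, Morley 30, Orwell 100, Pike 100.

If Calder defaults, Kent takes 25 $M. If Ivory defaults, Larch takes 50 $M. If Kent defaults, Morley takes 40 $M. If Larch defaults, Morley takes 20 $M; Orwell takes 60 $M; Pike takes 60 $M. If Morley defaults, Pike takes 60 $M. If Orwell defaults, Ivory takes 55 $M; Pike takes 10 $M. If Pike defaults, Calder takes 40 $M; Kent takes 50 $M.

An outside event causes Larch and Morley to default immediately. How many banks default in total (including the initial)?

3

Round 1 — Larch, Morley default (initial).
  Orwell: +60 → 60 < 100
  Pike: +60+60 → 120 ≥ 100
Round 2 — Pike defaults.
  Calder: +40 → 40 < 100
  Kent: +50 → 50 < 110
No further defaults.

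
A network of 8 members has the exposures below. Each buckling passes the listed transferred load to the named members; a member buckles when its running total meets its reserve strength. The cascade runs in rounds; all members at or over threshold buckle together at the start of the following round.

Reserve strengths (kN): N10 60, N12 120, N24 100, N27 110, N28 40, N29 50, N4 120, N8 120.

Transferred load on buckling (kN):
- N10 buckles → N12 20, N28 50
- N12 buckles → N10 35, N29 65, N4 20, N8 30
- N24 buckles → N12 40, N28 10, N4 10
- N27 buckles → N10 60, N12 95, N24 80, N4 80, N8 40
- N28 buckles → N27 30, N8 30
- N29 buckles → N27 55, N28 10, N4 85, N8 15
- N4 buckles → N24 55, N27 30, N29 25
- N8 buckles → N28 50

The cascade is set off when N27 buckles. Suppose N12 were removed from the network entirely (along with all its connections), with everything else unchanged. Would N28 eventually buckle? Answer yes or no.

yes

With N12 removed:
Round 1 — N27 buckles (initial).
  N10: +60 → 60 ≥ 60
  N24: +80 → 80 < 100
  N4: +80 → 80 < 120
  N8: +40 → 40 < 120
Round 2 — N10 buckles.
  N28: +50 → 50 ≥ 40
Round 3 — N28 buckles.
  N8: +30 → 70 < 120
No further bucklings.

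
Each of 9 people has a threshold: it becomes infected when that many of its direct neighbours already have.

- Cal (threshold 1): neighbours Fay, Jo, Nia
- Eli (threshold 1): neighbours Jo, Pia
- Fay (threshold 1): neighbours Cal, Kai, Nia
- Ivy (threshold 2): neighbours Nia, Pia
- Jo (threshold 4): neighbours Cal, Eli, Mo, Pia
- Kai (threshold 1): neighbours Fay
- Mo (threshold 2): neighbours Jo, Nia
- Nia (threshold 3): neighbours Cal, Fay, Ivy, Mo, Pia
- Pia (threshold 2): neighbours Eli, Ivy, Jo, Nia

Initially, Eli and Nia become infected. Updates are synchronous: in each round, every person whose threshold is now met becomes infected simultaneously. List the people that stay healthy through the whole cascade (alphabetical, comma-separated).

Jo, Mo

Round 1 — Eli, Nia become infected (initial).
Round 2 — checking thresholds:
  Cal: 1 of 3 neighbours ≥ 1, becomes infected.
  Fay: 1 of 3 neighbours ≥ 1, becomes infected.
  Ivy: 1 of 2 neighbours < 2, not yet.
  Jo: 1 of 4 neighbours < 4, not yet.
  Mo: 1 of 2 neighbours < 2, not yet.
  Pia: 2 of 4 neighbours ≥ 2, becomes infected.
Round 3 — checking thresholds:
  Ivy: 2 of 2 neighbours ≥ 2, becomes infected.
  Jo: 3 of 4 neighbours < 4, not yet.
  Kai: 1 of 1 neighbours ≥ 1, becomes infected.
  Mo: 1 of 2 neighbours < 2, not yet.
Round 4 — no new infections; cascade stops.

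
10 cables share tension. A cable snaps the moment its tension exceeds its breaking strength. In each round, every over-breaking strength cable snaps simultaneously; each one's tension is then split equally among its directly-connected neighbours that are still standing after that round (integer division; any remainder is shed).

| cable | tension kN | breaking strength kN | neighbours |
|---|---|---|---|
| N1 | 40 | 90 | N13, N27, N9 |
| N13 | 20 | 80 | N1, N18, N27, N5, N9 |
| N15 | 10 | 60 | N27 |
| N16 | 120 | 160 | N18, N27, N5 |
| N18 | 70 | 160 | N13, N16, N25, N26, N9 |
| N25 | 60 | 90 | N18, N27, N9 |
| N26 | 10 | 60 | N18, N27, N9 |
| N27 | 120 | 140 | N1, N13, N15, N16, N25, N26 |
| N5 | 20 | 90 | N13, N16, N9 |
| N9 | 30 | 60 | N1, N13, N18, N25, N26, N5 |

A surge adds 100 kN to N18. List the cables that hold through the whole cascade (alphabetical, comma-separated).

N15

Round 1 — N18 at 170 > 160. N18 snaps.
  N18 sheds 170 kN to N13, N16, N25, N26, N9: 34 each.
    N13: 20+34 = 54 ≤ 80
    N16: 120+34 = 154 ≤ 160
    N25: 60+34 = 94 > 90
    N26: 10+34 = 44 ≤ 60
    N9: 30+34 = 64 > 60
Round 2 — N25, N9 snap.
  N25 sheds 94 kN to N27: 94 each.
    N27: 120+94 = 214 > 140
  N9 sheds 64 kN to N1, N13, N26, N5: 16 each.
    N1: 40+16 = 56 ≤ 90
    N13: 54+16 = 70 ≤ 80
    N26: 44+16 = 60 ≤ 60
    N5: 20+16 = 36 ≤ 90
Round 3 — N27 snaps.
  N27 sheds 214 kN to N1, N13, N15, N16, N26: 42 each (4 lost).
    N1: 56+42 = 98 > 90
    N13: 70+42 = 112 > 80
    N15: 10+42 = 52 ≤ 60
    N16: 154+42 = 196 > 160
    N26: 60+42 = 102 > 60
Round 4 — N1, N13, N16, N26 snap.
  N1 sheds 98 kN: no online neighbours, lost.
  N13 sheds 112 kN to N5: 112 each.
    N5: 36+112 = 148 > 90
  N16 sheds 196 kN to N5: 196 each.
    N5: 148+196 = 344 > 90
  N26 sheds 102 kN: no online neighbours, lost.
Round 5 — N5 snaps.
  N5 sheds 344 kN: no online neighbours, lost.
No further breaks.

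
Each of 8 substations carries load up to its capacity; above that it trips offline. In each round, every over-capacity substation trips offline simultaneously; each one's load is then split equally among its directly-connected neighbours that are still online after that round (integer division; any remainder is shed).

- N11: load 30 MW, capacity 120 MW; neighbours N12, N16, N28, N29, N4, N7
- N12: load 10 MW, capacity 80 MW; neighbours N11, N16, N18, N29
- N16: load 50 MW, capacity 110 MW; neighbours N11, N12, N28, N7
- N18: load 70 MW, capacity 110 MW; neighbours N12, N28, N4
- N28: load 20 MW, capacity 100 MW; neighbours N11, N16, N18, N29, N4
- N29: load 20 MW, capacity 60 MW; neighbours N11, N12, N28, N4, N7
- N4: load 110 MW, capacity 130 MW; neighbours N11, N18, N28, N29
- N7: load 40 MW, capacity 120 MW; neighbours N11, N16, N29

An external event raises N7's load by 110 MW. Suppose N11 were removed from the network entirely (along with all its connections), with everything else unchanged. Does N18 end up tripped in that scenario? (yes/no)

yes

With N11 removed:
Round 1 — N7 at 150 > 120. N7 trips offline.
  N7 sheds 150 MW to N16, N29: 75 each.
    N16: 50+75 = 125 > 110
    N29: 20+75 = 95 > 60
Round 2 — N16, N29 trip offline.
  N16 sheds 125 MW to N12, N28: 62 each (1 lost).
    N12: 10+62 = 72 ≤ 80
    N28: 20+62 = 82 ≤ 100
  N29 sheds 95 MW to N12, N28, N4: 31 each (2 lost).
    N12: 72+31 = 103 > 80
    N28: 82+31 = 113 > 100
    N4: 110+31 = 141 > 130
Round 3 — N12, N28, N4 trip offline.
  N12 sheds 103 MW to N18: 103 each.
    N18: 70+103 = 173 > 110
  N28 sheds 113 MW to N18: 113 each.
    N18: 173+113 = 286 > 110
  N4 sheds 141 MW to N18: 141 each.
    N18: 286+141 = 427 > 110
Round 4 — N18 trips offline.
  N18 sheds 427 MW: no online neighbours, lost.
No further trips.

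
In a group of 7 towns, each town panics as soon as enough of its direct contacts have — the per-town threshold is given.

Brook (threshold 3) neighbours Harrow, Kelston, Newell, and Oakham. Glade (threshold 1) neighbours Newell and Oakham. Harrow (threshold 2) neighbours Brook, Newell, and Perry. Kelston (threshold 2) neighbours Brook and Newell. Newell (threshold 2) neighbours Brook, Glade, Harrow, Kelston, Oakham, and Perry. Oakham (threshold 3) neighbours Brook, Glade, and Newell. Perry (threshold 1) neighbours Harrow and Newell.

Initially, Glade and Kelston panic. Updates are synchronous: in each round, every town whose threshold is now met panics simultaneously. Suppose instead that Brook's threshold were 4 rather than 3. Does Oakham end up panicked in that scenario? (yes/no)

no

With Brook's threshold at 4:
Round 1 — Glade, Kelston panic (initial).
Round 2 — checking thresholds:
  Brook: 1 of 4 neighbours < 4, below threshold.
  Newell: 2 of 6 neighbours ≥ 2, panics.
  Oakham: 1 of 3 neighbours < 3, below threshold.
Round 3 — checking thresholds:
  Brook: 2 of 4 neighbours < 4, below threshold.
  Harrow: 1 of 3 neighbours < 2, below threshold.
  Oakham: 2 of 3 neighbours < 3, below threshold.
  Perry: 1 of 2 neighbours ≥ 1, panics.
Round 4 — checking thresholds:
  Brook: 2 of 4 neighbours < 4, below threshold.
  Harrow: 2 of 3 neighbours ≥ 2, panics.
  Oakham: 2 of 3 neighbours < 3, below threshold.
Round 5 — no new panics; cascade stops.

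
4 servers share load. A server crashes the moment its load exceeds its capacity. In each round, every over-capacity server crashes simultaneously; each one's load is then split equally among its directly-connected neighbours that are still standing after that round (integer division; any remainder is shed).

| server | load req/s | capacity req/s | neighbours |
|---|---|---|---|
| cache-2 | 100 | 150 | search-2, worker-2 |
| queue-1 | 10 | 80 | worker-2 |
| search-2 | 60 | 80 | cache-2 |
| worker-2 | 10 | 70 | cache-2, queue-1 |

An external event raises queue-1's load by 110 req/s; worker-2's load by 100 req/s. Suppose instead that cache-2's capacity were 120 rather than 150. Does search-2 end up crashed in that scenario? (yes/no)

yes

With cache-2's capacity at 120:
Round 1 — queue-1 at 120 > 80; worker-2 at 110 > 70. queue-1, worker-2 crash.
  queue-1 sheds 120 req/s: no online neighbours, lost.
  worker-2 sheds 110 req/s to cache-2: 110 each.
    cache-2: 100+110 = 210 > 120
Round 2 — cache-2 crashes.
  cache-2 sheds 210 req/s to search-2: 210 each.
    search-2: 60+210 = 270 > 80
Round 3 — search-2 crashes.
  search-2 sheds 270 req/s: no online neighbours, lost.
No further crashes.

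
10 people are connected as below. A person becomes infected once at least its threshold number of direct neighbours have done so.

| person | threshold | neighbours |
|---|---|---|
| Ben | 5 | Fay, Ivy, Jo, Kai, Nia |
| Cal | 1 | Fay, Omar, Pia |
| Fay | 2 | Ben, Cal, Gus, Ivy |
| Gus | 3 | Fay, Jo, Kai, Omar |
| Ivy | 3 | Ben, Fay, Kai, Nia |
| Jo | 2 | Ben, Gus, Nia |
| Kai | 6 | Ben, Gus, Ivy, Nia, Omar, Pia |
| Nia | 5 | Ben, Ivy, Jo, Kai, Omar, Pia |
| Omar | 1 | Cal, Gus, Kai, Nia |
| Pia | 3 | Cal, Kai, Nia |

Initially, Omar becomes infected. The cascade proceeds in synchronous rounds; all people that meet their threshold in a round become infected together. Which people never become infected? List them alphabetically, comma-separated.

Round 1 — Omar becomes infected (initial).
Round 2 — checking thresholds:
  Cal: 1 of 3 neighbours ≥ 1, becomes infected.
  Gus: 1 of 4 neighbours < 3, not yet.
  Kai: 1 of 6 neighbours < 6, not yet.
  Nia: 1 of 6 neighbours < 5, not yet.
Round 3 — no new infections; cascade stops.

Ben, Fay, Gus, Ivy, Jo, Kai, Nia, Pia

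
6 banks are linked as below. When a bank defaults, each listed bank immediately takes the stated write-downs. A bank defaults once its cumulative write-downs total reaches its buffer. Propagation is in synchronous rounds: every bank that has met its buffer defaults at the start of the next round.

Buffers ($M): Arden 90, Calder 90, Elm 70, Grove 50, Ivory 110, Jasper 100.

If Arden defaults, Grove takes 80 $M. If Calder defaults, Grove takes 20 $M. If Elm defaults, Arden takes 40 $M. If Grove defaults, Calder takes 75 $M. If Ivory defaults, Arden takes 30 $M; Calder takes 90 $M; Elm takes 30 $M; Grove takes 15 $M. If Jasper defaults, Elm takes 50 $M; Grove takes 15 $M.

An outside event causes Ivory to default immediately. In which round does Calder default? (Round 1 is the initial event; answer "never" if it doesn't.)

Round 1 — Ivory defaults (initial).
  Arden: +30 → 30 < 90
  Calder: +90 → 90 ≥ 90
  Elm: +30 → 30 < 70
  Grove: +15 → 15 < 50
Round 2 — Calder defaults.
  Grove: +20 → 35 < 50
No further defaults.

2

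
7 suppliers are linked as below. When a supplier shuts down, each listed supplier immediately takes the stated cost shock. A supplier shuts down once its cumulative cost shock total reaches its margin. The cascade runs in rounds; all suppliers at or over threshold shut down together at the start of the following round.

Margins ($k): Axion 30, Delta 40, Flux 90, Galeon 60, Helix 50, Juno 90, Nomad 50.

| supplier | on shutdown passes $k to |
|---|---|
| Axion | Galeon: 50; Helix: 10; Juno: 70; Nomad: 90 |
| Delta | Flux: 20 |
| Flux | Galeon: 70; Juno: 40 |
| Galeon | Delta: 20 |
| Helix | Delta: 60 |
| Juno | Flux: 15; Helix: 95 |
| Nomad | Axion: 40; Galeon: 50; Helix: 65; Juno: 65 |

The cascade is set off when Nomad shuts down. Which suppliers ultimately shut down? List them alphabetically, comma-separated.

Round 1 — Nomad shuts down (initial).
  Axion: +40 → 40 ≥ 30
  Galeon: +50 → 50 < 60
  Helix: +65 → 65 ≥ 50
  Juno: +65 → 65 < 90
Round 2 — Axion, Helix shut down.
  Delta: +60 → 60 ≥ 40
  Galeon: +50 → 100 ≥ 60
  Juno: +70 → 135 ≥ 90
Round 3 — Delta, Galeon, Juno shut down.
  Flux: +20+15 → 35 < 90
No further shutdowns.

Axion, Delta, Galeon, Helix, Juno, Nomad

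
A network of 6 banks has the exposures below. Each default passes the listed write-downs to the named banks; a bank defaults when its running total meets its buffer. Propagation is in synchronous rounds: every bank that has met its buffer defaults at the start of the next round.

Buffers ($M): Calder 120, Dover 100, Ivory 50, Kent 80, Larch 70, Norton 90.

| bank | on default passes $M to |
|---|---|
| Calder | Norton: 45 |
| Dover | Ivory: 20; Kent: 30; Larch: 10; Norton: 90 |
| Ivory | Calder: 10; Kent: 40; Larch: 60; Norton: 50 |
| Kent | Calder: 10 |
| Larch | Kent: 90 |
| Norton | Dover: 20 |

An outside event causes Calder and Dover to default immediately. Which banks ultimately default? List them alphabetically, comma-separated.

Calder, Dover, Norton

Round 1 — Calder, Dover default (initial).
  Ivory: +20 → 20 < 50
  Kent: +30 → 30 < 80
  Larch: +10 → 10 < 70
  Norton: +45+90 → 135 ≥ 90
Round 2 — Norton defaults.
No further defaults.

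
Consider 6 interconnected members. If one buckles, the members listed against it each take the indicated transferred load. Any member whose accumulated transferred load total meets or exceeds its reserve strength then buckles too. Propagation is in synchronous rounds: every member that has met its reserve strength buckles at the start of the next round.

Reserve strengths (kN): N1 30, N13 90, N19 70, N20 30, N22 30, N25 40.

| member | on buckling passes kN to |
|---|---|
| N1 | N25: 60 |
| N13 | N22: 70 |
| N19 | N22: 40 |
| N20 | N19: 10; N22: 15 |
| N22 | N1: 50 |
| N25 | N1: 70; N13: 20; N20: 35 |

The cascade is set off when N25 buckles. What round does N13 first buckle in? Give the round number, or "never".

Round 1 — N25 buckles (initial).
  N1: +70 → 70 ≥ 30
  N13: +20 → 20 < 90
  N20: +35 → 35 ≥ 30
Round 2 — N1, N20 buckle.
  N19: +10 → 10 < 70
  N22: +15 → 15 < 30
No further bucklings.

never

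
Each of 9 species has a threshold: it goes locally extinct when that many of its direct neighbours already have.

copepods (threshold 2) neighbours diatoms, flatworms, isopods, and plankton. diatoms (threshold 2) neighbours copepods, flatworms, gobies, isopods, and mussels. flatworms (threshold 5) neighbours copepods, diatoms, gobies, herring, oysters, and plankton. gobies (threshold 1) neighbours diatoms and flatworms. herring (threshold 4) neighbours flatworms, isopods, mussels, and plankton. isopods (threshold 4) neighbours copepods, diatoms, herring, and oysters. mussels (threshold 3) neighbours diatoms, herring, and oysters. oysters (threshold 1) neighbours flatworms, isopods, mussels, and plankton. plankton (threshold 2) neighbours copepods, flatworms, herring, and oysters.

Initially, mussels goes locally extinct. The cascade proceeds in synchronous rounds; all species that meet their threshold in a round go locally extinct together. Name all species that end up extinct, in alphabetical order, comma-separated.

Round 1 — mussels goes locally extinct (initial).
Round 2 — checking thresholds:
  diatoms: 1 of 5 neighbours < 2, below threshold.
  herring: 1 of 4 neighbours < 4, below threshold.
  oysters: 1 of 4 neighbours ≥ 1, goes locally extinct.
Round 3 — no new extinctions; cascade stops.

mussels, oysters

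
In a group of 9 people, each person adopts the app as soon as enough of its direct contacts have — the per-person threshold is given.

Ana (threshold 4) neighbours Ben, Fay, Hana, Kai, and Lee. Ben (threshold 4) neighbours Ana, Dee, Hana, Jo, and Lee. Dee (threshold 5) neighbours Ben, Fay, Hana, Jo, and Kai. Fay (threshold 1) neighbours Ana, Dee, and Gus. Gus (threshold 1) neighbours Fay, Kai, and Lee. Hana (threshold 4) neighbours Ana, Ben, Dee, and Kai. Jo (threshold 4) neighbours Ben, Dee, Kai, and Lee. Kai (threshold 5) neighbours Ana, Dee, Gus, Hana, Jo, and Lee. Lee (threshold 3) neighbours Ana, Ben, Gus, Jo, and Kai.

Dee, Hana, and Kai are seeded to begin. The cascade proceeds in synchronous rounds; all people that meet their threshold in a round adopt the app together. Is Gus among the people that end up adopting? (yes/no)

Round 1 — Dee, Hana, Kai adopt the app (initial).
Round 2 — checking thresholds:
  Ana: 2 of 5 neighbours < 4, holds.
  Ben: 2 of 5 neighbours < 4, holds.
  Fay: 1 of 3 neighbours ≥ 1, adopts the app.
  Gus: 1 of 3 neighbours ≥ 1, adopts the app.
  Jo: 2 of 4 neighbours < 4, holds.
  Lee: 1 of 5 neighbours < 3, holds.
Round 3 — no new adoptions; cascade stops.

yes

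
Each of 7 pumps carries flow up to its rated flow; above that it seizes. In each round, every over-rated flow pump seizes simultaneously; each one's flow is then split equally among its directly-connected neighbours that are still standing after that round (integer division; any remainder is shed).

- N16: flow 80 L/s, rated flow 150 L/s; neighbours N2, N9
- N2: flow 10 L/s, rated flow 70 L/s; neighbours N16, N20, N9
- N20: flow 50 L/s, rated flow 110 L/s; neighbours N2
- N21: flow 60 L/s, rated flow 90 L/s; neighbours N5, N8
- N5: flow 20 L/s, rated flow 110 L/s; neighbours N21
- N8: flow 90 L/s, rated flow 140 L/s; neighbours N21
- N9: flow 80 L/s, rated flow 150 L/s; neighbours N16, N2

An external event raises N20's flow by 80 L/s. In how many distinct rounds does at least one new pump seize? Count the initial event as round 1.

Round 1 — N20 at 130 > 110. N20 seizes.
  N20 sheds 130 L/s to N2: 130 each.
    N2: 10+130 = 140 > 70
Round 2 — N2 seizes.
  N2 sheds 140 L/s to N16, N9: 70 each.
    N16: 80+70 = 150 ≤ 150
    N9: 80+70 = 150 ≤ 150
No further seizures.

2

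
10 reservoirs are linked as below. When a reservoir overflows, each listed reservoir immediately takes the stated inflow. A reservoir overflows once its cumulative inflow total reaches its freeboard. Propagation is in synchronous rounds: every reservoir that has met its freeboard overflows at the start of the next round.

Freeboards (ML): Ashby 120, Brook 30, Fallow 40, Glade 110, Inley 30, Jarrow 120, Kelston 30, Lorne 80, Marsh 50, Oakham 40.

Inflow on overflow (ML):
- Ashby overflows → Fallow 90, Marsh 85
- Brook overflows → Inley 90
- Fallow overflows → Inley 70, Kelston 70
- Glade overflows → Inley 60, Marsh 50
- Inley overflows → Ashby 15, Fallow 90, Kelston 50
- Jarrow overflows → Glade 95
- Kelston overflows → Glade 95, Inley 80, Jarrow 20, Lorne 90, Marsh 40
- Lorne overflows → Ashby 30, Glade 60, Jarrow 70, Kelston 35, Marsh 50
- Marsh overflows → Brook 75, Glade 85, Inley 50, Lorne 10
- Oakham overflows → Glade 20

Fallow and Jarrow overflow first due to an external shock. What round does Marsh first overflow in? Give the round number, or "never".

4

Round 1 — Fallow, Jarrow overflow (initial).
  Glade: +95 → 95 < 110
  Inley: +70 → 70 ≥ 30
  Kelston: +70 → 70 ≥ 30
Round 2 — Inley, Kelston overflow.
  Ashby: +15 → 15 < 120
  Glade: +95 → 190 ≥ 110
  Lorne: +90 → 90 ≥ 80
  Marsh: +40 → 40 < 50
Round 3 — Glade, Lorne overflow.
  Ashby: +30 → 45 < 120
  Marsh: +50+50 → 140 ≥ 50
Round 4 — Marsh overflows.
  Brook: +75 → 75 ≥ 30
Round 5 — Brook overflows.
No further overflows.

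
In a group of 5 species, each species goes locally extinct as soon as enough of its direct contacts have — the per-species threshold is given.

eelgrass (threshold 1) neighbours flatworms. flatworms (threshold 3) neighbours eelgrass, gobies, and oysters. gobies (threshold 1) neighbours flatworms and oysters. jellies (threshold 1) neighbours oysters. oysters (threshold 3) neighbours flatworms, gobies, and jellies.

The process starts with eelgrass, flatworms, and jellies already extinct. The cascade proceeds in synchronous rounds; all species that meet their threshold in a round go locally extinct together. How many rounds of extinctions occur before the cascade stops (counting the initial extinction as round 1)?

Round 1 — eelgrass, flatworms, jellies go locally extinct (initial).
Round 2 — checking thresholds:
  gobies: 1 of 2 neighbours ≥ 1, goes locally extinct.
  oysters: 2 of 3 neighbours < 3, holds.
Round 3 — checking thresholds:
  oysters: 3 of 3 neighbours ≥ 3, goes locally extinct.
Round 4 — no new extinctions; cascade stops.

3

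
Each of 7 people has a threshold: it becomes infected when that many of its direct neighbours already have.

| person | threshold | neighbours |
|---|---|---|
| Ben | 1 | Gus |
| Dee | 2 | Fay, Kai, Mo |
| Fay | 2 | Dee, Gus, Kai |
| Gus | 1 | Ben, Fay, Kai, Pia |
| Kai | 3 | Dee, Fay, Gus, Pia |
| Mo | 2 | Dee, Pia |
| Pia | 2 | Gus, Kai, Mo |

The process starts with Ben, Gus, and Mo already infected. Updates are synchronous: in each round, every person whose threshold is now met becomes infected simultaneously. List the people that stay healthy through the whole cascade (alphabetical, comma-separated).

Round 1 — Ben, Gus, Mo become infected (initial).
Round 2 — checking thresholds:
  Dee: 1 of 3 neighbours < 2, not yet.
  Fay: 1 of 3 neighbours < 2, not yet.
  Kai: 1 of 4 neighbours < 3, not yet.
  Pia: 2 of 3 neighbours ≥ 2, becomes infected.
Round 3 — no new infections; cascade stops.

Dee, Fay, Kai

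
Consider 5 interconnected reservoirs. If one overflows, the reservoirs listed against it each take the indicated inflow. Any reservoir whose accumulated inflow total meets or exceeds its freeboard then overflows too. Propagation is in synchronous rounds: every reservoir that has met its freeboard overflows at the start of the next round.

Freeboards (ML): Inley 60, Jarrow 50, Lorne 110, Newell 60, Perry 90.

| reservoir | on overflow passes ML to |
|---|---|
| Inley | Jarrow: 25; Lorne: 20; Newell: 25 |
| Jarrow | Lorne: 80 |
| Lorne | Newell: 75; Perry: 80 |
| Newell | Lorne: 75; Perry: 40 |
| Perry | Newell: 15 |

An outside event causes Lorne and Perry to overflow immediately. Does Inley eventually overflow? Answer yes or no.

no

Round 1 — Lorne, Perry overflow (initial).
  Newell: +75+15 → 90 ≥ 60
Round 2 — Newell overflows.
No further overflows.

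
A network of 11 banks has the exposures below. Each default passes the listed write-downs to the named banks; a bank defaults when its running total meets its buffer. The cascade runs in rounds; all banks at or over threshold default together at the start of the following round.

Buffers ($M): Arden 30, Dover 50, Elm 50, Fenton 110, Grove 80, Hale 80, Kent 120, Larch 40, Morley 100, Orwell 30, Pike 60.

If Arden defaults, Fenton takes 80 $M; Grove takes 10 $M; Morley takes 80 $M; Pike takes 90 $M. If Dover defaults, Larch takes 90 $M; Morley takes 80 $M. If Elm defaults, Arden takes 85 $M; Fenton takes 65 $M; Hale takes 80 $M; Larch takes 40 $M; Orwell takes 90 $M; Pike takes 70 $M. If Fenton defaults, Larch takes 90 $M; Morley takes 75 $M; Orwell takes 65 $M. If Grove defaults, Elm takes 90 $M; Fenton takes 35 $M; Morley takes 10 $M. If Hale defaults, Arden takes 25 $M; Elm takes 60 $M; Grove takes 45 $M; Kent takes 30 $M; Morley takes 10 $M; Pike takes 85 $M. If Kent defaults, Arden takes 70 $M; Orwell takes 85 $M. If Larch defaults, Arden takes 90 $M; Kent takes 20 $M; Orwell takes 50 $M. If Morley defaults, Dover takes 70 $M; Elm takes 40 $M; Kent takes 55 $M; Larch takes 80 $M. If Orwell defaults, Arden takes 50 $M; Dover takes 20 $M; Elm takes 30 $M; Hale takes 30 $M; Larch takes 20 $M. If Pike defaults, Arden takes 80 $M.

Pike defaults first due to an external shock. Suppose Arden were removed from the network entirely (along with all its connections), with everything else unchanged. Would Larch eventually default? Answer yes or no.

With Arden removed:
Round 1 — Pike defaults (initial).
No further defaults.

no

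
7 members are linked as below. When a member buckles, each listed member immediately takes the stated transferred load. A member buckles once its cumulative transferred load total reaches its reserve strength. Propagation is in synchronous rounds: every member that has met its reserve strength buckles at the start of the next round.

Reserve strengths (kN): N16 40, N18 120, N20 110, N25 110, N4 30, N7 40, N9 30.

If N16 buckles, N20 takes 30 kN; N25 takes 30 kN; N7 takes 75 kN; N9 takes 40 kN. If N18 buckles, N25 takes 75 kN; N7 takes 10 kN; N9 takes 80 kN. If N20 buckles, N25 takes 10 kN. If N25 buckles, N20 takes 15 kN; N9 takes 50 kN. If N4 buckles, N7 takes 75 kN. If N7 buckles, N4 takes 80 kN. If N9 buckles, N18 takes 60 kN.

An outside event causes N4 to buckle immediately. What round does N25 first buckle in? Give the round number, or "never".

never

Round 1 — N4 buckles (initial).
  N7: +75 → 75 ≥ 40
Round 2 — N7 buckles.
No further bucklings.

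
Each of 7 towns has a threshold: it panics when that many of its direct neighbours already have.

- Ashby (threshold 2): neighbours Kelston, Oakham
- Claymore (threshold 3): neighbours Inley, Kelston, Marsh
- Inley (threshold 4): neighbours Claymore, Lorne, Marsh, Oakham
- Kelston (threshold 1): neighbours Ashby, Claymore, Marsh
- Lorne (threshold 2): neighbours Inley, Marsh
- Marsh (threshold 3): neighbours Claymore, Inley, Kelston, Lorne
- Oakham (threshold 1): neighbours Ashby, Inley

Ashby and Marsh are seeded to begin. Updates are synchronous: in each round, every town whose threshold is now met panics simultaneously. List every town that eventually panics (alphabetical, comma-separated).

Ashby, Kelston, Marsh, Oakham

Round 1 — Ashby, Marsh panic (initial).
Round 2 — checking thresholds:
  Claymore: 1 of 3 neighbours < 3, not yet.
  Inley: 1 of 4 neighbours < 4, not yet.
  Kelston: 2 of 3 neighbours ≥ 1, panics.
  Lorne: 1 of 2 neighbours < 2, not yet.
  Oakham: 1 of 2 neighbours ≥ 1, panics.
Round 3 — no new panics; cascade stops.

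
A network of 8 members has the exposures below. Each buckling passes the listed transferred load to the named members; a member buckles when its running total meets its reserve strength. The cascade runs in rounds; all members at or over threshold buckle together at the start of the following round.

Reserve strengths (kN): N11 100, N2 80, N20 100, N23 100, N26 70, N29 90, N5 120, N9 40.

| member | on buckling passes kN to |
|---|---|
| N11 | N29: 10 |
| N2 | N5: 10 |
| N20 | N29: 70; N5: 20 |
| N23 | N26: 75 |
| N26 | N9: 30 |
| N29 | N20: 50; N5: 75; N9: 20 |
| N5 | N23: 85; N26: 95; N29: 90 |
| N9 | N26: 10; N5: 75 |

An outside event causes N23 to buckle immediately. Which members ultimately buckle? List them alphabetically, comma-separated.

N23, N26

Round 1 — N23 buckles (initial).
  N26: +75 → 75 ≥ 70
Round 2 — N26 buckles.
  N9: +30 → 30 < 40
No further bucklings.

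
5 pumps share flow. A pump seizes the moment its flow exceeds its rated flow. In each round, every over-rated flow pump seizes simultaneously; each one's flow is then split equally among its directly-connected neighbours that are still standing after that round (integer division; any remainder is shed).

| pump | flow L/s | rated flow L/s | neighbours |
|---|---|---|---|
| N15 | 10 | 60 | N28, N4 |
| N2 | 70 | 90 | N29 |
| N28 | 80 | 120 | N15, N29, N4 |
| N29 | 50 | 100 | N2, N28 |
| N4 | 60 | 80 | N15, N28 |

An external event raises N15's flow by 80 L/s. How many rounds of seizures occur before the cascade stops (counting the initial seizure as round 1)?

Round 1 — N15 at 90 > 60. N15 seizes.
  N15 sheds 90 L/s to N28, N4: 45 each.
    N28: 80+45 = 125 > 120
    N4: 60+45 = 105 > 80
Round 2 — N28, N4 seize.
  N28 sheds 125 L/s to N29: 125 each.
    N29: 50+125 = 175 > 100
  N4 sheds 105 L/s: no online neighbours, lost.
Round 3 — N29 seizes.
  N29 sheds 175 L/s to N2: 175 each.
    N2: 70+175 = 245 > 90
Round 4 — N2 seizes.
  N2 sheds 245 L/s: no online neighbours, lost.
No further seizures.

4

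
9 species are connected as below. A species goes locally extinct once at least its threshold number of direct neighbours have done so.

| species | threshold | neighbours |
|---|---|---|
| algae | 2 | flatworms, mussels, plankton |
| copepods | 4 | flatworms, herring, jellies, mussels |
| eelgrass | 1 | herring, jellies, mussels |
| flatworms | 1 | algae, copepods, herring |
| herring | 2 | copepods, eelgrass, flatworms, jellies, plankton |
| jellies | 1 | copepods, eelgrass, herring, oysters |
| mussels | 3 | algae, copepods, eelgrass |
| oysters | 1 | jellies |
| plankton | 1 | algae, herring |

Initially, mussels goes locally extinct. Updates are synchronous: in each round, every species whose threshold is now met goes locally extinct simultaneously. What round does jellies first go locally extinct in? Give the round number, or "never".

3

Round 1 — mussels goes locally extinct (initial).
Round 2 — checking thresholds:
  algae: 1 of 3 neighbours < 2, not yet.
  copepods: 1 of 4 neighbours < 4, not yet.
  eelgrass: 1 of 3 neighbours ≥ 1, goes locally extinct.
Round 3 — checking thresholds:
  algae: 1 of 3 neighbours < 2, not yet.
  copepods: 1 of 4 neighbours < 4, not yet.
  herring: 1 of 5 neighbours < 2, not yet.
  jellies: 1 of 4 neighbours ≥ 1, goes locally extinct.
Round 4 — checking thresholds:
  algae: 1 of 3 neighbours < 2, not yet.
  copepods: 2 of 4 neighbours < 4, not yet.
  herring: 2 of 5 neighbours ≥ 2, goes locally extinct.
  oysters: 1 of 1 neighbours ≥ 1, goes locally extinct.
Round 5 — checking thresholds:
  algae: 1 of 3 neighbours < 2, not yet.
  copepods: 3 of 4 neighbours < 4, not yet.
  flatworms: 1 of 3 neighbours ≥ 1, goes locally extinct.
  plankton: 1 of 2 neighbours ≥ 1, goes locally extinct.
Round 6 — checking thresholds:
  algae: 3 of 3 neighbours ≥ 2, goes locally extinct.
  copepods: 4 of 4 neighbours ≥ 4, goes locally extinct.
Round 7 — no new extinctions; cascade stops.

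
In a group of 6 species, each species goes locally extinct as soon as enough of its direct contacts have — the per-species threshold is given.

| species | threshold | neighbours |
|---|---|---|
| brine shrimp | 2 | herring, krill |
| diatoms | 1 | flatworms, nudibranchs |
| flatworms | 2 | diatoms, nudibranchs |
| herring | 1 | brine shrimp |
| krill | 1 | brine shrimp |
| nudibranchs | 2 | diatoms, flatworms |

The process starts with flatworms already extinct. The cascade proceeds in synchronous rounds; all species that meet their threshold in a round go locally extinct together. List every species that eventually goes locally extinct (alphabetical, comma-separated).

diatoms, flatworms, nudibranchs

Round 1 — flatworms goes locally extinct (initial).
Round 2 — checking thresholds:
  diatoms: 1 of 2 neighbours ≥ 1, goes locally extinct.
  nudibranchs: 1 of 2 neighbours < 2, not yet.
Round 3 — checking thresholds:
  nudibranchs: 2 of 2 neighbours ≥ 2, goes locally extinct.
Round 4 — no new extinctions; cascade stops.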